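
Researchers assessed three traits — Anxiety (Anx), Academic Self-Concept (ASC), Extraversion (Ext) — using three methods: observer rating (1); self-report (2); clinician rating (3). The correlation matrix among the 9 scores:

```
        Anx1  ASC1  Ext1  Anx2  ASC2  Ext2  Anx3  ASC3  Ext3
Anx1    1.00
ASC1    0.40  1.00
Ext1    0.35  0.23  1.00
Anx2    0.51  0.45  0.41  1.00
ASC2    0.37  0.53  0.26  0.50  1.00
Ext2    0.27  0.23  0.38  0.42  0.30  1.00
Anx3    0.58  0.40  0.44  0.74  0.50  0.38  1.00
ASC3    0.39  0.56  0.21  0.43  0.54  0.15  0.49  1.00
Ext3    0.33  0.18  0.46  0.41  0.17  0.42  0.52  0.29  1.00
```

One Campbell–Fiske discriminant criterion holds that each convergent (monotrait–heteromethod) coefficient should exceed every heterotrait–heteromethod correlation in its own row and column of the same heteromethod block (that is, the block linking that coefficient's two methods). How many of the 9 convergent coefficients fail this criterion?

Convergent coefficients and their comparison sets:
Anx (methods 1·2): 0.51 vs {0.37, 0.45, 0.27, 0.41} → pass.
Anx (methods 1·3): 0.58 vs {0.39, 0.40, 0.33, 0.44} → pass.
Anx (methods 2·3): 0.74 vs {0.43, 0.50, 0.41, 0.38} → pass.
ASC (methods 1·2): 0.53 vs {0.45, 0.37, 0.23, 0.26} → pass.
ASC (methods 1·3): 0.56 vs {0.40, 0.39, 0.18, 0.21} → pass.
ASC (methods 2·3): 0.54 vs {0.50, 0.43, 0.17, 0.15} → pass.
Ext (methods 1·2): 0.38 vs {0.41, 0.27, 0.26, 0.23} → fail.
Ext (methods 1·3): 0.46 vs {0.44, 0.33, 0.21, 0.18} → pass.
Ext (methods 2·3): 0.42 vs {0.38, 0.41, 0.15, 0.17} → pass.
1 of 9 fail.

1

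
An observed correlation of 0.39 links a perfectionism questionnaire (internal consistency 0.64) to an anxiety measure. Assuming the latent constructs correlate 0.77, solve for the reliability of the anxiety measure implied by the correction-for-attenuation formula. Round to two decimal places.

0.40

r_true = r_obs / √(r_xx · r_yy) ⇒ 0.77 = 0.39 / √(0.64 · r_yy).
√(0.64 · r_yy) = 0.39 / 0.77 = 0.5065; 0.64 · r_yy = 0.2565; r_yy = 0.2565 / 0.64 ≈ 0.40.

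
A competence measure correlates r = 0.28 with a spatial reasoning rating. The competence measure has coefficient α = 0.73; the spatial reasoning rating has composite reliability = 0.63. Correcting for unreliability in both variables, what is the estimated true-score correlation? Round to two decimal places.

r_true = r_obs / √(r_xx · r_yy) = 0.28 / √(0.73 × 0.63) = 0.28 / √0.4599 = 0.28 / 0.6782 ≈ 0.41.

0.41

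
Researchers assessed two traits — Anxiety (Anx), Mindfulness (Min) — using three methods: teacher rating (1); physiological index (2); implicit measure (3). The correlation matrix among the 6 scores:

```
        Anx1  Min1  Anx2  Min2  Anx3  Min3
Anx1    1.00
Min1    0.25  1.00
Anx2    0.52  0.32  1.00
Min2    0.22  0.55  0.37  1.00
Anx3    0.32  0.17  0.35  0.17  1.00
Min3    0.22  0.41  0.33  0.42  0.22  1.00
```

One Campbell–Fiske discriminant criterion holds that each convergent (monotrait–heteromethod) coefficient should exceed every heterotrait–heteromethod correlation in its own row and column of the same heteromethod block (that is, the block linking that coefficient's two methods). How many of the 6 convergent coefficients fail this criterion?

Each convergent coefficient versus the relevant comparison correlations:
Anx (methods 1·2): 0.52 vs {0.22, 0.32} → pass.
Anx (methods 1·3): 0.32 vs {0.22, 0.17} → pass.
Anx (methods 2·3): 0.35 vs {0.33, 0.17} → pass.
Min (methods 1·2): 0.55 vs {0.32, 0.22} → pass.
Min (methods 1·3): 0.41 vs {0.17, 0.22} → pass.
Min (methods 2·3): 0.42 vs {0.17, 0.33} → pass.
0 of 6 fail.

0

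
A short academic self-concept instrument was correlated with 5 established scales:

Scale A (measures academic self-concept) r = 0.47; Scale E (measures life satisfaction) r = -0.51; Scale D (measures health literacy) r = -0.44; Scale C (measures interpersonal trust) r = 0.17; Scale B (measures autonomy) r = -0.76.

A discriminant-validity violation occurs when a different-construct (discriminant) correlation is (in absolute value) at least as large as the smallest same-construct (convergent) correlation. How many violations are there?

Convergent (same construct = academic self-concept): Scale A.
Smallest convergent = 0.47. Discriminant |r|: 0.51, 0.44, 0.17, 0.76; count ≥ 0.47 → 2.

2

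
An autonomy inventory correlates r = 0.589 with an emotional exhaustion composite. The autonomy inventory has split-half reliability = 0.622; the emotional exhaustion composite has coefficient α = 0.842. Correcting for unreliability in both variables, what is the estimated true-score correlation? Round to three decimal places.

0.814

r_true = r_obs / √(r_xx · r_yy) = 0.589 / √(0.622 × 0.842) = 0.589 / √0.523724 = 0.589 / 0.7237 ≈ 0.814.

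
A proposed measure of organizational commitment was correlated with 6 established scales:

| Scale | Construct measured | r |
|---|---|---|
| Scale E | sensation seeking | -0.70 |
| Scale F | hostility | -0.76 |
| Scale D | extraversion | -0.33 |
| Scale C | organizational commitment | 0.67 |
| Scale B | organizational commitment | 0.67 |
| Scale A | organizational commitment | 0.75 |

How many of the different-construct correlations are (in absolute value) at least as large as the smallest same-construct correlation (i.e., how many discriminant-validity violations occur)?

Convergent (same construct = organizational commitment): Scale C, Scale B, Scale A.
Smallest convergent = 0.67. Discriminant |r|: 0.70, 0.76, 0.33; count ≥ 0.67 → 2.

2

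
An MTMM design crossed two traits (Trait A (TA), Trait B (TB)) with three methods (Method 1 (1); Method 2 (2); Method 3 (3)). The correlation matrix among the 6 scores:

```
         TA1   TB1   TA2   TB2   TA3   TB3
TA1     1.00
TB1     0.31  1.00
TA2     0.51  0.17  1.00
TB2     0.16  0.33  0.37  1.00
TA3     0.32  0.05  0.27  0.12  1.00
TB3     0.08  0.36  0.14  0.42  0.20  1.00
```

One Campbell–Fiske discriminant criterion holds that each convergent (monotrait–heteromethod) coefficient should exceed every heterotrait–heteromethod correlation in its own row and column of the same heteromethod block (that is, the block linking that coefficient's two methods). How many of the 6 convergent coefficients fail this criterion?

0

Checking each validity diagonal entry against its comparison values:
TA (methods 1·2): 0.51 vs {0.16, 0.17} → pass.
TA (methods 1·3): 0.32 vs {0.08, 0.05} → pass.
TA (methods 2·3): 0.27 vs {0.14, 0.12} → pass.
TB (methods 1·2): 0.33 vs {0.17, 0.16} → pass.
TB (methods 1·3): 0.36 vs {0.05, 0.08} → pass.
TB (methods 2·3): 0.42 vs {0.12, 0.14} → pass.
0 of 6 fail.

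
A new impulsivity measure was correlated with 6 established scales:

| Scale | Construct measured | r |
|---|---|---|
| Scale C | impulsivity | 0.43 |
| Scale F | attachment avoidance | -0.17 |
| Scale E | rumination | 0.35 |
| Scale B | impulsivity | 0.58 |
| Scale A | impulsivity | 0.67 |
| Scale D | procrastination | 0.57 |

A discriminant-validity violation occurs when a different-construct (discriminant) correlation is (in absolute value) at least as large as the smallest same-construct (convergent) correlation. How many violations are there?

Convergent (same construct = impulsivity): Scale C, Scale B, Scale A.
Smallest convergent = 0.43. Discriminant |r|: 0.17, 0.35, 0.57; count ≥ 0.43 → 1.

1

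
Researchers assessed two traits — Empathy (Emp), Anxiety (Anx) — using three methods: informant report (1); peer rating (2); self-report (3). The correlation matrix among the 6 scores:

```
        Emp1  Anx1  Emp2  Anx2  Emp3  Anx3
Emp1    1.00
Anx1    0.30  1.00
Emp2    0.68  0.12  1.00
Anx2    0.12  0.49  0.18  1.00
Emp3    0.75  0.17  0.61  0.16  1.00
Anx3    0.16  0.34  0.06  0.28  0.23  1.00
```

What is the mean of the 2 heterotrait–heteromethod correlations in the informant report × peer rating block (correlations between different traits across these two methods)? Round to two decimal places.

HTHM values (method 1 × method 2): 0.12, 0.12; mean = 0.24/2 = 0.12.

0.12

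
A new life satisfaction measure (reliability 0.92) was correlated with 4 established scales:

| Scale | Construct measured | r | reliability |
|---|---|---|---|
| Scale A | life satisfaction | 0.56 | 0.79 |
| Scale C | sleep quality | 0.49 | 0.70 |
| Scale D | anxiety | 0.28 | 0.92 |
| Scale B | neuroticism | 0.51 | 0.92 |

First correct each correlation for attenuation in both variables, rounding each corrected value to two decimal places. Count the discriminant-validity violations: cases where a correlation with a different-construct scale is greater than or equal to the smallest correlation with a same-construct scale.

0

Disattenuated r (r / √(r_scale · r_new)):
  Scale A (conv): 0.56 / √(0.79·0.92) = 0.66
  Scale C (disc): 0.49 / √(0.70·0.92) = 0.61
  Scale D (disc): 0.28 / √(0.92·0.92) = 0.30
  Scale B (disc): 0.51 / √(0.92·0.92) = 0.55
Smallest convergent = 0.66. Discriminant values: 0.61, 0.30, 0.55; count ≥ 0.66 → 0.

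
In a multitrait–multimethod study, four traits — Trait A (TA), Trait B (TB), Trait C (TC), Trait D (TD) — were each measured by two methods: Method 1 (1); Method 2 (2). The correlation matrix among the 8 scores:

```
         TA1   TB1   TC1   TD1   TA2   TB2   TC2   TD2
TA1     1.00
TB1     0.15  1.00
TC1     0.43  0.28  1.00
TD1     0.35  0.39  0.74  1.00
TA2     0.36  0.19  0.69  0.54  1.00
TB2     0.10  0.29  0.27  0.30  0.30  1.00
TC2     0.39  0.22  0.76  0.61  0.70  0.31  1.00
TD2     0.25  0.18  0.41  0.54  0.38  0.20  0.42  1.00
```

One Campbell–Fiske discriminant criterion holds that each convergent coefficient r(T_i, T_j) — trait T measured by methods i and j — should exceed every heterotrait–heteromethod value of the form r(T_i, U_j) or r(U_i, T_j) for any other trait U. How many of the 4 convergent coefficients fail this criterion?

Convergent coefficients and their comparison sets:
TA (methods 1·2): 0.36 vs {0.10, 0.19, 0.39, 0.69, 0.25, 0.54} → fail.
TB (methods 1·2): 0.29 vs {0.19, 0.10, 0.22, 0.27, 0.18, 0.30} → fail.
TC (methods 1·2): 0.76 vs {0.69, 0.39, 0.27, 0.22, 0.41, 0.61} → pass.
TD (methods 1·2): 0.54 vs {0.54, 0.25, 0.30, 0.18, 0.61, 0.41} → fail.
3 of 4 fail.

3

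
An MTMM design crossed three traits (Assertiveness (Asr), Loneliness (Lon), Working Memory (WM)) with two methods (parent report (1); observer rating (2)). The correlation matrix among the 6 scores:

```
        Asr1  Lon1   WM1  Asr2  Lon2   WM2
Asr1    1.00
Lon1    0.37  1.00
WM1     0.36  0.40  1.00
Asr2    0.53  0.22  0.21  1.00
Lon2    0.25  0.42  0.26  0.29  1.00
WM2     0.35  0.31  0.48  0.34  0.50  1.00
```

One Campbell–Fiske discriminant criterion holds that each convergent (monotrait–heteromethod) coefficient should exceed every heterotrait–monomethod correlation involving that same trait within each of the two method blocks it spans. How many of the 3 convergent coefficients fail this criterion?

Convergent coefficients and their comparison sets:
Asr (methods 1·2): 0.53 vs {0.37, 0.29, 0.36, 0.34} → pass.
Lon (methods 1·2): 0.42 vs {0.37, 0.29, 0.40, 0.50} → fail.
WM (methods 1·2): 0.48 vs {0.36, 0.34, 0.40, 0.50} → fail.
2 of 3 fail.

2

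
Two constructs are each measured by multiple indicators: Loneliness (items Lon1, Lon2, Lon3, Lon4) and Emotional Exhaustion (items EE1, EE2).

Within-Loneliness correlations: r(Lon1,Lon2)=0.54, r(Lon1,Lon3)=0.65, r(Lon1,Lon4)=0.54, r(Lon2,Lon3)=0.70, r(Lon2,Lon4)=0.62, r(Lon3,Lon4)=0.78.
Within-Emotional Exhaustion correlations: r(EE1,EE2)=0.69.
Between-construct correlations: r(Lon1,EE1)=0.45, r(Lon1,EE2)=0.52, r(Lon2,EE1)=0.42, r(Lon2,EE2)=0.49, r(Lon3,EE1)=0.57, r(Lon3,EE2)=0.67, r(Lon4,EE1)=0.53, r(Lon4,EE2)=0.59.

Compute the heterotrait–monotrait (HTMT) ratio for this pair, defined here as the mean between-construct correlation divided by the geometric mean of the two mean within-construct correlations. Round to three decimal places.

0.799

Between-construct mean = 4.24/8 = 0.5300.
Mean within-Lon = 3.83/6 = 0.6383; mean within-EE = 0.69/1 = 0.6900.
Geometric mean = √(0.6383 × 0.6900) = 0.6636.
HTMT = 0.5300 / 0.6636 = 0.799.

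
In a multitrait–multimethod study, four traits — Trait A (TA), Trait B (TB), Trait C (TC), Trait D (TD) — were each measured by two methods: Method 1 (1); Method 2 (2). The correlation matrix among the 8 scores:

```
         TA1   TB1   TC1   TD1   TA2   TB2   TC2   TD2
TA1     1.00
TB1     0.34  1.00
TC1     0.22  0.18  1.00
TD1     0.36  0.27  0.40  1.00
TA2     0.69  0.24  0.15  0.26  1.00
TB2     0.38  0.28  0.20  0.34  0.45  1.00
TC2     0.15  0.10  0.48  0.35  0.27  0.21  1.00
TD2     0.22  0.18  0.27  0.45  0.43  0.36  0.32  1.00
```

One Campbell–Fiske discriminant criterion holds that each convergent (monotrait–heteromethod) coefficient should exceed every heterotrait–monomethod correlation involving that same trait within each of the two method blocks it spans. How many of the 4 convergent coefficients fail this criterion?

Convergent coefficients and their comparison sets:
TA (methods 1·2): 0.69 vs {0.34, 0.45, 0.22, 0.27, 0.36, 0.43} → pass.
TB (methods 1·2): 0.28 vs {0.34, 0.45, 0.18, 0.21, 0.27, 0.36} → fail.
TC (methods 1·2): 0.48 vs {0.22, 0.27, 0.18, 0.21, 0.40, 0.32} → pass.
TD (methods 1·2): 0.45 vs {0.36, 0.43, 0.27, 0.36, 0.40, 0.32} → pass.
1 of 4 fail.

1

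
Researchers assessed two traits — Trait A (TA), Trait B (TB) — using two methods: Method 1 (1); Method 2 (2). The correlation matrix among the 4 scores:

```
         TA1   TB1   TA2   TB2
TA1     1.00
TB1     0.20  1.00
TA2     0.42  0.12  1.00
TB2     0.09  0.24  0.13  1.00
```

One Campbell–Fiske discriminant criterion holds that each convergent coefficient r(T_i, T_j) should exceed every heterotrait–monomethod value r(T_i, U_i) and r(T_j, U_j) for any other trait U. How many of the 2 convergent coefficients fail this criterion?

0

Each convergent coefficient versus the relevant comparison correlations:
TA (methods 1·2): 0.42 vs {0.20, 0.13} → pass.
TB (methods 1·2): 0.24 vs {0.20, 0.13} → pass.
0 of 2 fail.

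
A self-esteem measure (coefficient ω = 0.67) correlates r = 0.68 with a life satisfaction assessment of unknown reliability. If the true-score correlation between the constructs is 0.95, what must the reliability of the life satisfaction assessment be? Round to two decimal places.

r_true = r_obs / √(r_xx · r_yy) ⇒ 0.95 = 0.68 / √(0.67 · r_yy).
√(0.67 · r_yy) = 0.68 / 0.95 = 0.7158; 0.67 · r_yy = 0.5124; r_yy = 0.5124 / 0.67 ≈ 0.76.

0.76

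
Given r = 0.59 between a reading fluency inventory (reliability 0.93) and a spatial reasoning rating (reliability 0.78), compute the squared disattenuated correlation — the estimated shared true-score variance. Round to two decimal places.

Disattenuated r = 0.59 / √(0.93 × 0.78) = 0.59 / 0.8517 = 0.6927.
Shared true-score variance = 0.6927² = 0.4798 ≈ 0.48.

0.48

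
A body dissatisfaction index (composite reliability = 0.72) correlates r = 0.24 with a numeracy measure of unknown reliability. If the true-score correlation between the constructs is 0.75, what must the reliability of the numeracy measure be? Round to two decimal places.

0.14

r_true = r_obs / √(r_xx · r_yy) ⇒ 0.75 = 0.24 / √(0.72 · r_yy).
√(0.72 · r_yy) = 0.24 / 0.75 = 0.3200; 0.72 · r_yy = 0.1024; r_yy = 0.1024 / 0.72 ≈ 0.14.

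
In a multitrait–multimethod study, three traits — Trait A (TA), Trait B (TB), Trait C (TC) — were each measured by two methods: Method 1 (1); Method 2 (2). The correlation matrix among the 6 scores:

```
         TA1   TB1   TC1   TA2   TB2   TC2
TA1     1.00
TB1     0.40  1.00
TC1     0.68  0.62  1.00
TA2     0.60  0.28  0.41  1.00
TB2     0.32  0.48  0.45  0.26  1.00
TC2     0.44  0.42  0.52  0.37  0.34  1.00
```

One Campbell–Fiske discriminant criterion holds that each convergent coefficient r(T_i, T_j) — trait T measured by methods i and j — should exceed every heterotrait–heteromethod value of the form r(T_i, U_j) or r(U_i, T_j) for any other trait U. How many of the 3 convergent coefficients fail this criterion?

0

Checking each validity diagonal entry against its comparison values:
TA (methods 1·2): 0.60 vs {0.32, 0.28, 0.44, 0.41} → pass.
TB (methods 1·2): 0.48 vs {0.28, 0.32, 0.42, 0.45} → pass.
TC (methods 1·2): 0.52 vs {0.41, 0.44, 0.45, 0.42} → pass.
0 of 3 fail.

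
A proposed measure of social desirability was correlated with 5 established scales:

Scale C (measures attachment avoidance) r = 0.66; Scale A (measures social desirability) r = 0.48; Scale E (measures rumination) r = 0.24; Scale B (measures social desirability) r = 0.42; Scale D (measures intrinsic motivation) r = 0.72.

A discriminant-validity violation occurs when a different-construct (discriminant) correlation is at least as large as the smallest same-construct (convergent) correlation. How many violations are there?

2

Convergent (same construct = social desirability): Scale A, Scale B.
Smallest convergent = 0.42. Discriminant values: 0.66, 0.24, 0.72; count ≥ 0.42 → 2.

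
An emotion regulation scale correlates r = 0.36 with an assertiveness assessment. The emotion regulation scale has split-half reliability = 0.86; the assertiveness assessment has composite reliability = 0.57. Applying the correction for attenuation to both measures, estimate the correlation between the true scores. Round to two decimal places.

0.51

r_true = r_obs / √(r_xx · r_yy) = 0.36 / √(0.86 × 0.57) = 0.36 / √0.4902 = 0.36 / 0.7001 ≈ 0.51.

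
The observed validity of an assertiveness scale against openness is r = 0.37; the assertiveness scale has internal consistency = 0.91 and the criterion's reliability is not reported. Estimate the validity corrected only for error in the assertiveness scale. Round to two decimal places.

Single correction: r_c = r_obs / √r_xx = 0.37 / √0.91 = 0.37 / 0.9539 ≈ 0.39.

0.39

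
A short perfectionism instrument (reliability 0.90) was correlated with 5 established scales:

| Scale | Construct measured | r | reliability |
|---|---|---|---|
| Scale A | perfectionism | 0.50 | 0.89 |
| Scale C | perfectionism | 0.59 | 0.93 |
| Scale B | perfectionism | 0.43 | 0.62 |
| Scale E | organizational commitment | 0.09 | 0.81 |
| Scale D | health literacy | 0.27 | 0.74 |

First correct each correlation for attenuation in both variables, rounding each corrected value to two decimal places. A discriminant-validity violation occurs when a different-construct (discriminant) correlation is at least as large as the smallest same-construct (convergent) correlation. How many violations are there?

Disattenuated r (r / √(r_scale · r_new)):
  Scale A (conv): 0.50 / √(0.89·0.90) = 0.56
  Scale C (conv): 0.59 / √(0.93·0.90) = 0.64
  Scale B (conv): 0.43 / √(0.62·0.90) = 0.58
  Scale E (disc): 0.09 / √(0.81·0.90) = 0.11
  Scale D (disc): 0.27 / √(0.74·0.90) = 0.33
Smallest convergent = 0.56. Discriminant values: 0.11, 0.33; count ≥ 0.56 → 0.

0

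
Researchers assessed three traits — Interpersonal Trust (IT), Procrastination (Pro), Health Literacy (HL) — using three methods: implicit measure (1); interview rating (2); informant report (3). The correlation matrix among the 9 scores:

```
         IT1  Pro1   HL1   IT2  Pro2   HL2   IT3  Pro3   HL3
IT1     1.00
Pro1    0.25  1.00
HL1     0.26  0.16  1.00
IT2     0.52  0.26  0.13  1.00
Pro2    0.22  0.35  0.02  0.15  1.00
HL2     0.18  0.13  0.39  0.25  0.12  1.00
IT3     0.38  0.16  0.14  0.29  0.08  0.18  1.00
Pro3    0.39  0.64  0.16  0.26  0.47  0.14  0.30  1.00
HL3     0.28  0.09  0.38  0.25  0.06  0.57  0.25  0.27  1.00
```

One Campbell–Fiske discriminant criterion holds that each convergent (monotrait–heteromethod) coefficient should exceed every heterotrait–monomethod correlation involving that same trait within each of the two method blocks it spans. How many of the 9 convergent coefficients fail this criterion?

1

Checking each validity diagonal entry against its comparison values:
IT (methods 1·2): 0.52 vs {0.25, 0.15, 0.26, 0.25} → pass.
IT (methods 1·3): 0.38 vs {0.25, 0.30, 0.26, 0.25} → pass.
IT (methods 2·3): 0.29 vs {0.15, 0.30, 0.25, 0.25} → fail.
Pro (methods 1·2): 0.35 vs {0.25, 0.15, 0.16, 0.12} → pass.
Pro (methods 1·3): 0.64 vs {0.25, 0.30, 0.16, 0.27} → pass.
Pro (methods 2·3): 0.47 vs {0.15, 0.30, 0.12, 0.27} → pass.
HL (methods 1·2): 0.39 vs {0.26, 0.25, 0.16, 0.12} → pass.
HL (methods 1·3): 0.38 vs {0.26, 0.25, 0.16, 0.27} → pass.
HL (methods 2·3): 0.57 vs {0.25, 0.25, 0.12, 0.27} → pass.
1 of 9 fail.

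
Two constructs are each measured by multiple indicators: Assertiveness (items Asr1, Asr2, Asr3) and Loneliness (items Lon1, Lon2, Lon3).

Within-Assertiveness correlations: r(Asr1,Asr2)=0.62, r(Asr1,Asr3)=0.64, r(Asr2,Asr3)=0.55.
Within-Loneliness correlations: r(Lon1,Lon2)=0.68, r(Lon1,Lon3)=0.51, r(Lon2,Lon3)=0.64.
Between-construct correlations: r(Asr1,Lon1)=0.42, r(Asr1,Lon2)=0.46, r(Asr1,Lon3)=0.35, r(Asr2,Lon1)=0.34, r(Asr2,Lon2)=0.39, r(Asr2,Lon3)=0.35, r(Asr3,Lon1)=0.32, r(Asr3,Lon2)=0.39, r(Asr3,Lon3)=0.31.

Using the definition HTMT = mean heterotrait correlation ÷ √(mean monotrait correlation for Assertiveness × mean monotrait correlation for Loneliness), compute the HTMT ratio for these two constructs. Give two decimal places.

0.61

Mean heterotrait r = 3.33/9 = 0.3700.
Mean within-Asr = 1.81/3 = 0.6033; mean within-Lon = 1.83/3 = 0.6100.
Geometric mean = √(0.6033 × 0.6100) = 0.6066.
HTMT = 0.3700 / 0.6066 = 0.61.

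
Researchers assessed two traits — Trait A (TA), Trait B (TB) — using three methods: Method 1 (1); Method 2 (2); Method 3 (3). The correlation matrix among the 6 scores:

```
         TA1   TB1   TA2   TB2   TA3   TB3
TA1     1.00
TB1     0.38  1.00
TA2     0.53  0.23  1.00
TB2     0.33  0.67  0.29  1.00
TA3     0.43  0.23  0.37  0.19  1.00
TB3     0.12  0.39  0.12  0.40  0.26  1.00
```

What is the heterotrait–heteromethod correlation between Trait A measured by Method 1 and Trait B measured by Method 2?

Different traits and methods: r(TA1, TB2) = 0.33.

0.33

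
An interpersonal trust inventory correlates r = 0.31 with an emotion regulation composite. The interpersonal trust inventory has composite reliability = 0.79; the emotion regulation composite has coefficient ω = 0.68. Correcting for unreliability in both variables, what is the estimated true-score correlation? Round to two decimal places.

r_true = r_obs / √(r_xx · r_yy) = 0.31 / √(0.79 × 0.68) = 0.31 / √0.5372 = 0.31 / 0.7329 ≈ 0.42.

0.42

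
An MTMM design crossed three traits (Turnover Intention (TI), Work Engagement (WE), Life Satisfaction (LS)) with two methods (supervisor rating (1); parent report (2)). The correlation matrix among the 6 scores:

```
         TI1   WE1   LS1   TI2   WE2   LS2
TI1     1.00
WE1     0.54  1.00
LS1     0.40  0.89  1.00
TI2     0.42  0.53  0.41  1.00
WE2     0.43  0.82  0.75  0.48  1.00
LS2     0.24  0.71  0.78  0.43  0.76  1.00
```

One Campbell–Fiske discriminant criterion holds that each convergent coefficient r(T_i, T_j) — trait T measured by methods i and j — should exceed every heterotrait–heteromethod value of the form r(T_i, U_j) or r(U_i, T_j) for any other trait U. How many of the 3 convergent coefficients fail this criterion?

1

Convergent coefficients and their comparison sets:
TI (methods 1·2): 0.42 vs {0.43, 0.53, 0.24, 0.41} → fail.
WE (methods 1·2): 0.82 vs {0.53, 0.43, 0.71, 0.75} → pass.
LS (methods 1·2): 0.78 vs {0.41, 0.24, 0.75, 0.71} → pass.
1 of 3 fail.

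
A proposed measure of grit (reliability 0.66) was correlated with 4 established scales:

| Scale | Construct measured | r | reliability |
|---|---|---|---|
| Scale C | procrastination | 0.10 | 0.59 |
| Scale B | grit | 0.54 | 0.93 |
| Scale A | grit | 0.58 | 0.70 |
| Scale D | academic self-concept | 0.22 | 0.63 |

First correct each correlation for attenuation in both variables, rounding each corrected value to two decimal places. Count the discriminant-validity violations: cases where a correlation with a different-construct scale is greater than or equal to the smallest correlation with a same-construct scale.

Disattenuated r (r / √(r_scale · r_new)):
  Scale C (disc): 0.10 / √(0.59·0.66) = 0.16
  Scale B (conv): 0.54 / √(0.93·0.66) = 0.69
  Scale A (conv): 0.58 / √(0.70·0.66) = 0.85
  Scale D (disc): 0.22 / √(0.63·0.66) = 0.34
Smallest convergent = 0.69. Discriminant values: 0.16, 0.34; count ≥ 0.69 → 0.

0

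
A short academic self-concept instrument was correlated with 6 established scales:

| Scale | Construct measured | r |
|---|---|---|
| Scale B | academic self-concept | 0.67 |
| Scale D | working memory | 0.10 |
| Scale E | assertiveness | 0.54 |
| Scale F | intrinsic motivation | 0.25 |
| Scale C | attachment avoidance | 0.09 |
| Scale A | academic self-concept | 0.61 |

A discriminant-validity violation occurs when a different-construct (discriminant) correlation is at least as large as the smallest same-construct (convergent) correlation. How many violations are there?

Convergent (same construct = academic self-concept): Scale B, Scale A.
Smallest convergent = 0.61. Discriminant values: 0.10, 0.54, 0.25, 0.09; count ≥ 0.61 → 0.

0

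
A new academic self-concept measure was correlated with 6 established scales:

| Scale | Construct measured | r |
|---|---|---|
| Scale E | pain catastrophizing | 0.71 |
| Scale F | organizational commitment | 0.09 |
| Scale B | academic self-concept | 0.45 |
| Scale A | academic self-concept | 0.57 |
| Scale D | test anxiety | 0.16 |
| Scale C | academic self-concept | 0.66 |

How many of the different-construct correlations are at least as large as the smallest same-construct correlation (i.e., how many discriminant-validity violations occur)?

Convergent (same construct = academic self-concept): Scale B, Scale A, Scale C.
Smallest convergent = 0.45. Discriminant values: 0.71, 0.09, 0.16; count ≥ 0.45 → 1.

1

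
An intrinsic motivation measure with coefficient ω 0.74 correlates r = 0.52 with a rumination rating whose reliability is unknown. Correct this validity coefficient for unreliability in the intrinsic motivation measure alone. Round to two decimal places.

0.60

Single correction: r_c = r_obs / √r_xx = 0.52 / √0.74 = 0.52 / 0.8602 ≈ 0.60.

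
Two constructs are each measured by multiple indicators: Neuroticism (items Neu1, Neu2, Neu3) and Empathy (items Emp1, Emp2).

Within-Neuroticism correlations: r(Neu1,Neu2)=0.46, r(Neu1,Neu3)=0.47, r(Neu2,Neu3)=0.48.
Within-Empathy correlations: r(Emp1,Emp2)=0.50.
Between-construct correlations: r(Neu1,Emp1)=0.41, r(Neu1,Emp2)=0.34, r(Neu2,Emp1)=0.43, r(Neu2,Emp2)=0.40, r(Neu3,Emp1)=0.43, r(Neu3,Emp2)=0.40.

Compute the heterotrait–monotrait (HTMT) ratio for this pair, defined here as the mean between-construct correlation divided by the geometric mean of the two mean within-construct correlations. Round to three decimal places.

Between-construct mean = 2.41/6 = 0.4017.
Mean within-Neu = 1.41/3 = 0.4700; mean within-Emp = 0.50/1 = 0.5000.
Geometric mean = √(0.4700 × 0.5000) = 0.4848.
HTMT = 0.4017 / 0.4848 = 0.829.

0.829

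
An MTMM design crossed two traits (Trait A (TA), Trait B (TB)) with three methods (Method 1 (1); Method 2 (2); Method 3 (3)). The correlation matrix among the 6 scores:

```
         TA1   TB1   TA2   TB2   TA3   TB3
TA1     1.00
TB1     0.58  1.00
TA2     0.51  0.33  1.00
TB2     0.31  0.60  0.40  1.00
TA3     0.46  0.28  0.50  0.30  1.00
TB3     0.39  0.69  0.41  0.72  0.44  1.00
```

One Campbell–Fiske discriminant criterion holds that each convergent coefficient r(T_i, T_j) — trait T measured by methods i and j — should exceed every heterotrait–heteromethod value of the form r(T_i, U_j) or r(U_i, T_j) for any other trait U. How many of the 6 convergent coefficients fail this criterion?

0

Each convergent coefficient versus the relevant comparison correlations:
TA (methods 1·2): 0.51 vs {0.31, 0.33} → pass.
TA (methods 1·3): 0.46 vs {0.39, 0.28} → pass.
TA (methods 2·3): 0.50 vs {0.41, 0.30} → pass.
TB (methods 1·2): 0.60 vs {0.33, 0.31} → pass.
TB (methods 1·3): 0.69 vs {0.28, 0.39} → pass.
TB (methods 2·3): 0.72 vs {0.30, 0.41} → pass.
0 of 6 fail.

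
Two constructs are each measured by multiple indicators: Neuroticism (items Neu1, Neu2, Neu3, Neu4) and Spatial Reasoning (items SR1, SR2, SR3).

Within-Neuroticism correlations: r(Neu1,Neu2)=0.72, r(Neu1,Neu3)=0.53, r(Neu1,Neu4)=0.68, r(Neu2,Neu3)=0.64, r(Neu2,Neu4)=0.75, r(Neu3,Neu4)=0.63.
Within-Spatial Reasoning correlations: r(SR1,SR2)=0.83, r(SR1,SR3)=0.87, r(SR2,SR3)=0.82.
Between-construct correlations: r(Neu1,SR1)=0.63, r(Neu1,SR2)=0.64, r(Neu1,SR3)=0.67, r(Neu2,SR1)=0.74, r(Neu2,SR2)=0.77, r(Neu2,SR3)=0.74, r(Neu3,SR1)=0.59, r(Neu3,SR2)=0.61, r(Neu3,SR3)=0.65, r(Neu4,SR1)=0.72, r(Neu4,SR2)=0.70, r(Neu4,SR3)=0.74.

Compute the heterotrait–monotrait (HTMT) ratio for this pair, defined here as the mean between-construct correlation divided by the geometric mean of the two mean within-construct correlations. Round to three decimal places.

0.919

Mean heterotrait r = 8.20/12 = 0.6833.
Mean within-Neu = 3.95/6 = 0.6583; mean within-SR = 2.52/3 = 0.8400.
Geometric mean = √(0.6583 × 0.8400) = 0.7436.
HTMT = 0.6833 / 0.7436 = 0.919.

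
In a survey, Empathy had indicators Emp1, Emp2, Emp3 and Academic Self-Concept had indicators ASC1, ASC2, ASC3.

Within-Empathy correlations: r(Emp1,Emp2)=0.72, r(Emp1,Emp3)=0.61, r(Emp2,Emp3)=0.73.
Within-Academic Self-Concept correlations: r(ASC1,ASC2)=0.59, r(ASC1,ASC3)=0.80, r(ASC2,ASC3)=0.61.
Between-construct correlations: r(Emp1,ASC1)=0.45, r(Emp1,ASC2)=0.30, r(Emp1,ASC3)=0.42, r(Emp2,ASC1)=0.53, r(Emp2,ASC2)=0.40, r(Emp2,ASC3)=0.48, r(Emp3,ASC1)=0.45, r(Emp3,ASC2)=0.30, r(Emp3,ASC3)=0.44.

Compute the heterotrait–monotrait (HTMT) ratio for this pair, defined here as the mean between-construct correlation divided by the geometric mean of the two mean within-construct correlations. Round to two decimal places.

0.62

Between-construct mean = 3.77/9 = 0.4189.
Mean within-Emp = 2.06/3 = 0.6867; mean within-ASC = 2.00/3 = 0.6667.
Geometric mean = √(0.6867 × 0.6667) = 0.6766.
HTMT = 0.4189 / 0.6766 = 0.62.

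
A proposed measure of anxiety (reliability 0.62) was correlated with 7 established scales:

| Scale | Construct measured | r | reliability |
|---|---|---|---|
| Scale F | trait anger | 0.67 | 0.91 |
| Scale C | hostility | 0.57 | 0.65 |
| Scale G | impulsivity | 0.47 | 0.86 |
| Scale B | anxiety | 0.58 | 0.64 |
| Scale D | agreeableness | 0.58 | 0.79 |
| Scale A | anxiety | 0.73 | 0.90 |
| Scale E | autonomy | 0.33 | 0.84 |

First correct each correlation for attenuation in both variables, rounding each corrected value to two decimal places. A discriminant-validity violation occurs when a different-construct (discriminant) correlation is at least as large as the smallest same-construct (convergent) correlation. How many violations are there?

0

Disattenuated r (r / √(r_scale · r_new)):
  Scale F (disc): 0.67 / √(0.91·0.62) = 0.89
  Scale C (disc): 0.57 / √(0.65·0.62) = 0.90
  Scale G (disc): 0.47 / √(0.86·0.62) = 0.64
  Scale B (conv): 0.58 / √(0.64·0.62) = 0.92
  Scale D (disc): 0.58 / √(0.79·0.62) = 0.83
  Scale A (conv): 0.73 / √(0.90·0.62) = 0.98
  Scale E (disc): 0.33 / √(0.84·0.62) = 0.46
Smallest convergent = 0.92. Discriminant values: 0.89, 0.90, 0.64, 0.83, 0.46; count ≥ 0.92 → 0.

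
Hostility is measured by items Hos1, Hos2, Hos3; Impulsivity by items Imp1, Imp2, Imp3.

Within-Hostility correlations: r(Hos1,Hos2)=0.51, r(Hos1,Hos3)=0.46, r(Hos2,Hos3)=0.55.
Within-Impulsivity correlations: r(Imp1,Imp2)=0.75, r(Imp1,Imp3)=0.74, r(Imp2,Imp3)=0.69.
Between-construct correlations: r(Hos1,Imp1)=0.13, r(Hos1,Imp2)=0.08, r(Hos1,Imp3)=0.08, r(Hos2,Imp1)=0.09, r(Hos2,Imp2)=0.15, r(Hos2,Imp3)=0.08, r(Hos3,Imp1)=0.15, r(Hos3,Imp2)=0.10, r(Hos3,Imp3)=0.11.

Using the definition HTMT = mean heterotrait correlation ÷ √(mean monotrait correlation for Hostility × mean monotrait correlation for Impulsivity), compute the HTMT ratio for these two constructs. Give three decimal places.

0.178

Between-construct mean = 0.97/9 = 0.1078.
Mean within-Hos = 1.52/3 = 0.5067; mean within-Imp = 2.18/3 = 0.7267.
Geometric mean = √(0.5067 × 0.7267) = 0.6068.
HTMT = 0.1078 / 0.6068 = 0.178.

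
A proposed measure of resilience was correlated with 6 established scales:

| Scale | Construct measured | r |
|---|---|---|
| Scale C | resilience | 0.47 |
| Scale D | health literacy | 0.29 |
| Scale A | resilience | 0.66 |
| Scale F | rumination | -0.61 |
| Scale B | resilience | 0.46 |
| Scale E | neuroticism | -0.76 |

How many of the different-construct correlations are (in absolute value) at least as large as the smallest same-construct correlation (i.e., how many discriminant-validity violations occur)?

Convergent (same construct = resilience): Scale C, Scale A, Scale B.
Smallest convergent = 0.46. Discriminant |r|: 0.29, 0.61, 0.76; count ≥ 0.46 → 2.

2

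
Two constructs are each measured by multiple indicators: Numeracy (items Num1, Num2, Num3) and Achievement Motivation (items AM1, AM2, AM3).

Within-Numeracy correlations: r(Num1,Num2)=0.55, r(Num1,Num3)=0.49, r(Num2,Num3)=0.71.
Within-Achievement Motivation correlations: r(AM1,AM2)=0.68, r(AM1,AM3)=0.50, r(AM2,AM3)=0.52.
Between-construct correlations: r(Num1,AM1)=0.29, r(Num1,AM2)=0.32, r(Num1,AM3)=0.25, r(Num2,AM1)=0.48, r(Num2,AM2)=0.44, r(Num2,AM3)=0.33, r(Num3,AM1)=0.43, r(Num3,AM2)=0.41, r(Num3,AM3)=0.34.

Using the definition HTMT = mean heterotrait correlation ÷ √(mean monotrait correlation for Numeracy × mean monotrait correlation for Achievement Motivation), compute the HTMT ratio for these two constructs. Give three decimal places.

0.636

Mean between = 3.29/9 = 0.3656.
Mean within-Num = 1.75/3 = 0.5833; mean within-AM = 1.70/3 = 0.5667.
Geometric mean = √(0.5833 × 0.5667) = 0.5749.
HTMT = 0.3656 / 0.5749 = 0.636.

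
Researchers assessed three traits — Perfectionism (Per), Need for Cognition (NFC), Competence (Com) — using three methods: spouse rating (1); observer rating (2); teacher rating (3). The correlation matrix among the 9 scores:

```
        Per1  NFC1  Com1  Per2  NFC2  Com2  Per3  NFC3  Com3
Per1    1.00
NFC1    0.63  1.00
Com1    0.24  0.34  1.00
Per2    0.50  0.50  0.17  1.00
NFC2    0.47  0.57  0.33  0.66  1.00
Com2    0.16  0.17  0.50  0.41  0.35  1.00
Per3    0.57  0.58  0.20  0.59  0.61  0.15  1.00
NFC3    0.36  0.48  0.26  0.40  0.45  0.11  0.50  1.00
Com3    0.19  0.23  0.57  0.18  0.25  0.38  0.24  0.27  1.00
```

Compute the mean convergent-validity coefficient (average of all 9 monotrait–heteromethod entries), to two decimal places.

Convergent values: 0.50, 0.57, 0.59, 0.57, 0.48, 0.45, 0.50, 0.57, 0.38; mean = 4.61/9 = 0.51.

0.51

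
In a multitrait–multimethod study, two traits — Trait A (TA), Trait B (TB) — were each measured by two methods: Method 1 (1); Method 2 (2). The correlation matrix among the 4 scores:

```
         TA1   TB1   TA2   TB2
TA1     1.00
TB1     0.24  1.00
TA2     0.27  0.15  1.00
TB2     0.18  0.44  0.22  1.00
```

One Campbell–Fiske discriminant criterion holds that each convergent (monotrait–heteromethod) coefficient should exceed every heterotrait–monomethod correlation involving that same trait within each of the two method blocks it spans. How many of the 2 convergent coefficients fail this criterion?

Checking each validity diagonal entry against its comparison values:
TA (methods 1·2): 0.27 vs {0.24, 0.22} → pass.
TB (methods 1·2): 0.44 vs {0.24, 0.22} → pass.
0 of 2 fail.

0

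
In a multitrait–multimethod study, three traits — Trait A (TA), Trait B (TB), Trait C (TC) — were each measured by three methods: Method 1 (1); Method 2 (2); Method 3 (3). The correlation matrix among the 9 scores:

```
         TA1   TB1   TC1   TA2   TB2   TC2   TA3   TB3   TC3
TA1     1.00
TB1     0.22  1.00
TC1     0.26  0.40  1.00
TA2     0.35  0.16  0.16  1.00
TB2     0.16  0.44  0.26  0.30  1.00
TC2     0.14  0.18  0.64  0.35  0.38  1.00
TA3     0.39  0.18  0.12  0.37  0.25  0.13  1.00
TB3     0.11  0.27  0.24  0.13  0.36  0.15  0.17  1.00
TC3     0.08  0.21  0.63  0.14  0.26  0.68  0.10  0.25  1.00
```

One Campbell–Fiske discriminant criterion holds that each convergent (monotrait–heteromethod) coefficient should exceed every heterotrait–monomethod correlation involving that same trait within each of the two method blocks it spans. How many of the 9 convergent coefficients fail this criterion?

3

Checking each validity diagonal entry against its comparison values:
TA (methods 1·2): 0.35 vs {0.22, 0.30, 0.26, 0.35} → fail.
TA (methods 1·3): 0.39 vs {0.22, 0.17, 0.26, 0.10} → pass.
TA (methods 2·3): 0.37 vs {0.30, 0.17, 0.35, 0.10} → pass.
TB (methods 1·2): 0.44 vs {0.22, 0.30, 0.40, 0.38} → pass.
TB (methods 1·3): 0.27 vs {0.22, 0.17, 0.40, 0.25} → fail.
TB (methods 2·3): 0.36 vs {0.30, 0.17, 0.38, 0.25} → fail.
TC (methods 1·2): 0.64 vs {0.26, 0.35, 0.40, 0.38} → pass.
TC (methods 1·3): 0.63 vs {0.26, 0.10, 0.40, 0.25} → pass.
TC (methods 2·3): 0.68 vs {0.35, 0.10, 0.38, 0.25} → pass.
3 of 9 fail.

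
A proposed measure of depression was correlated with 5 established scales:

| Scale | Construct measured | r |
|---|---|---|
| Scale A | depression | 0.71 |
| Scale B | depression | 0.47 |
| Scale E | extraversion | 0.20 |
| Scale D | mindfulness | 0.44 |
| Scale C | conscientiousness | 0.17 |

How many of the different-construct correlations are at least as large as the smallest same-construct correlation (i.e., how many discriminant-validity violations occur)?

Convergent (same construct = depression): Scale A, Scale B.
Smallest convergent = 0.47. Discriminant values: 0.20, 0.44, 0.17; count ≥ 0.47 → 0.

0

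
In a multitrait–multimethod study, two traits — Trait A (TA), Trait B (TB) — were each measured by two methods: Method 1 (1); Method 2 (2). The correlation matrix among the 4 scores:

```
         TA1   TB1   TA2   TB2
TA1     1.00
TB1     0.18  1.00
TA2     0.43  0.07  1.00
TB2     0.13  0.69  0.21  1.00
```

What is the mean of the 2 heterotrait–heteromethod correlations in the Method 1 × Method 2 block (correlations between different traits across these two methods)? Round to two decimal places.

HTHM values (method 1 × method 2): 0.13, 0.07; mean = 0.20/2 = 0.10.

0.10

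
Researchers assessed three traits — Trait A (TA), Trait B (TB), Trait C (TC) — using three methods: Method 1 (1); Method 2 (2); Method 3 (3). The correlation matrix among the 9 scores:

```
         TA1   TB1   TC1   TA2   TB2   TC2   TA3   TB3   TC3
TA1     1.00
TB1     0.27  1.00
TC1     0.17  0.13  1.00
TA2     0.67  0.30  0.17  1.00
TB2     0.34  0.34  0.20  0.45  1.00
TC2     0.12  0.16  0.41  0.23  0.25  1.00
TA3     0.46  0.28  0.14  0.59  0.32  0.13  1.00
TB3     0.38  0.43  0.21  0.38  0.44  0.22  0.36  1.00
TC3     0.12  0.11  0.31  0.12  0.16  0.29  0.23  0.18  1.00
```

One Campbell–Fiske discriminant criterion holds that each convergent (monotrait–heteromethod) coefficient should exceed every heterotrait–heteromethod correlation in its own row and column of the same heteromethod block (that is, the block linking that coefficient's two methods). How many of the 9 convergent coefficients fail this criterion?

Convergent coefficients and their comparison sets:
TA (methods 1·2): 0.67 vs {0.34, 0.30, 0.12, 0.17} → pass.
TA (methods 1·3): 0.46 vs {0.38, 0.28, 0.12, 0.14} → pass.
TA (methods 2·3): 0.59 vs {0.38, 0.32, 0.12, 0.13} → pass.
TB (methods 1·2): 0.34 vs {0.30, 0.34, 0.16, 0.20} → fail.
TB (methods 1·3): 0.43 vs {0.28, 0.38, 0.11, 0.21} → pass.
TB (methods 2·3): 0.44 vs {0.32, 0.38, 0.16, 0.22} → pass.
TC (methods 1·2): 0.41 vs {0.17, 0.12, 0.20, 0.16} → pass.
TC (methods 1·3): 0.31 vs {0.14, 0.12, 0.21, 0.11} → pass.
TC (methods 2·3): 0.29 vs {0.13, 0.12, 0.22, 0.16} → pass.
1 of 9 fail.

1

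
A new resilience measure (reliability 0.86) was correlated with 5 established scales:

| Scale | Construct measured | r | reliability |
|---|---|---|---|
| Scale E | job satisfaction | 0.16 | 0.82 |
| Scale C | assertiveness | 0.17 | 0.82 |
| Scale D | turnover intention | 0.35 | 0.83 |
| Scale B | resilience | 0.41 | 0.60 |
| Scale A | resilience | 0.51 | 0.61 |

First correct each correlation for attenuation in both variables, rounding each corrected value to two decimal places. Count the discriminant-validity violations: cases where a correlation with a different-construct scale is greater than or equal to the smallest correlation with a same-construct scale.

Disattenuated r (r / √(r_scale · r_new)):
  Scale E (disc): 0.16 / √(0.82·0.86) = 0.19
  Scale C (disc): 0.17 / √(0.82·0.86) = 0.20
  Scale D (disc): 0.35 / √(0.83·0.86) = 0.41
  Scale B (conv): 0.41 / √(0.60·0.86) = 0.57
  Scale A (conv): 0.51 / √(0.61·0.86) = 0.70
Smallest convergent = 0.57. Discriminant values: 0.19, 0.20, 0.41; count ≥ 0.57 → 0.

0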